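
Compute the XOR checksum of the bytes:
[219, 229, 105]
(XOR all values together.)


XOR chain: 219 ^ 229 ^ 105 = 87

87


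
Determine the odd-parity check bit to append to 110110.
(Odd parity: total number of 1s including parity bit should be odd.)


Number of 1s in data: 4
Parity bit: 1

1


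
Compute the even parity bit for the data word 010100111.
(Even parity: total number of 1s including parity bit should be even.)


Number of 1s in data: 5
Parity bit: 1

1


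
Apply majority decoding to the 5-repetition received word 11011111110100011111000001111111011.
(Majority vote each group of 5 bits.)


Groups: 11011, 11111, 01000, 11111, 00000, 11111, 11011
Majority votes: 1101011

1101011


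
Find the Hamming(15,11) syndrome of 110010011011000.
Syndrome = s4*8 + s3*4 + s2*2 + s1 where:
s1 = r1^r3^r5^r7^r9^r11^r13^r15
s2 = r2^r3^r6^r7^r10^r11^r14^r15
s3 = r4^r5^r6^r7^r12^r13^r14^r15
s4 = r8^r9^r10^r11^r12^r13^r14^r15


s1=0, s2=0, s3=0, s4=0

Syndrome = 0 (no error)


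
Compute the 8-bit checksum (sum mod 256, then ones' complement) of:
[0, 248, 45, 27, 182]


Sum = 502 mod 256 = 246
Complement = 9

9


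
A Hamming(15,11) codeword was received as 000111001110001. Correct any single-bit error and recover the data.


Syndrome = 0: no error detected

Data: 01101110001 (no errors)


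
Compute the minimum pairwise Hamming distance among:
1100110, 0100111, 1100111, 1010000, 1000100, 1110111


Comparing all pairs, minimum distance: 1
Can detect 0 errors, correct 0 errors

1


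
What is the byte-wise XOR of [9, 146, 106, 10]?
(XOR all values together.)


XOR chain: 9 ^ 146 ^ 106 ^ 10 = 251

251


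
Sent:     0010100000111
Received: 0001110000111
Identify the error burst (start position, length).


XOR: 0011010000000

Burst at position 2, length 4


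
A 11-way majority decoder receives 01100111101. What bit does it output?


Ones: 7 out of 11
Threshold: 6

1 (7/11 voted 1)


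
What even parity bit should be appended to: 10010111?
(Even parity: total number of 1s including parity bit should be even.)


Number of 1s in data: 5
Parity bit: 1

1


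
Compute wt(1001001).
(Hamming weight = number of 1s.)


Counting 1s in 1001001

3


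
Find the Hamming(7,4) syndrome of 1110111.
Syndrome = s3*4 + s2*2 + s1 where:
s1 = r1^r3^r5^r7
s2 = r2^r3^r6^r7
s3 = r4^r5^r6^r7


s1=0, s2=0, s3=1

Syndrome = 4 (error at position 4)


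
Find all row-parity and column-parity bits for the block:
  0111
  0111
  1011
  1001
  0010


Row parities: 11101
Column parities: 0000

Row P: 11101, Col P: 0000, Corner: 0


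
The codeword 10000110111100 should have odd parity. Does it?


Number of 1s: 7

Yes, parity is correct (7 ones)


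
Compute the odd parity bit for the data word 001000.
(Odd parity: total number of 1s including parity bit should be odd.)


Number of 1s in data: 1
Parity bit: 0

0


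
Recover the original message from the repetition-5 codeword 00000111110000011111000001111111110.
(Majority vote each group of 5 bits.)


Groups: 00000, 11111, 00000, 11111, 00000, 11111, 11110
Majority votes: 0101011

0101011


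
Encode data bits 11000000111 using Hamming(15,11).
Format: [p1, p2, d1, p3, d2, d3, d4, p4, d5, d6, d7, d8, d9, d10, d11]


Parity bits: p1=0, p2=1, p3=0, p4=1

011010010000111


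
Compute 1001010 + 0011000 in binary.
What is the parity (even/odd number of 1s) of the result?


1001010 = 74
0011000 = 24
Sum = 98 = 1100010
1s count = 3

odd parity (3 ones in 1100010)


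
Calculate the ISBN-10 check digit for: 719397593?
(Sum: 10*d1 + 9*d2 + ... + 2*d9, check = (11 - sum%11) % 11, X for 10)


Weighted sum: 314
314 mod 11 = 6

Check digit: 5


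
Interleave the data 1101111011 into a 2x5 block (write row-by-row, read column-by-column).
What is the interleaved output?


Matrix:
  11011
  11011
Read columns: 1111001111

1111001111


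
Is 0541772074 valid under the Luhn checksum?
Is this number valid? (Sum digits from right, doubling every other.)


Luhn sum = 39
39 mod 10 = 9

Invalid (Luhn sum mod 10 = 9)


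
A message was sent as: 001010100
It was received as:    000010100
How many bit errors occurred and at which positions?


XOR: 001000000

1 error(s) at position(s): 2


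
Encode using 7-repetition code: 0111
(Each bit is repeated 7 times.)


Each bit -> 7 copies

0000000111111111111111111111


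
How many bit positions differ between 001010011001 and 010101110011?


XOR: 011111101010
Count of 1s: 8

8


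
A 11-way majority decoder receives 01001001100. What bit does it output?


Ones: 4 out of 11
Threshold: 6

0 (4/11 voted 1)


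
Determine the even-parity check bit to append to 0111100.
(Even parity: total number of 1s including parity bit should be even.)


Number of 1s in data: 4
Parity bit: 0

0


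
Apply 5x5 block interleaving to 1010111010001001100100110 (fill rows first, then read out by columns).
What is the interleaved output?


Matrix:
  10101
  11010
  00100
  11001
  00110
Read columns: 1101001010101010100110010

1101001010101010100110010


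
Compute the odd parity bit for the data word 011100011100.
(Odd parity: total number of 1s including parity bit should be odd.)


Number of 1s in data: 6
Parity bit: 1

1


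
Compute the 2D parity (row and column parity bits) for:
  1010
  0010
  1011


Row parities: 011
Column parities: 0011

Row P: 011, Col P: 0011, Corner: 0


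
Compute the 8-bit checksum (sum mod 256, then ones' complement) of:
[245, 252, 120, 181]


Sum = 798 mod 256 = 30
Complement = 225

225


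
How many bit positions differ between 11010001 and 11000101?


XOR: 00010100
Count of 1s: 2

2


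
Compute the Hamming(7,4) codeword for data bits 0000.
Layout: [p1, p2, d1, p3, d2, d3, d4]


Parity bits: p1=0, p2=0, p3=0

0000000


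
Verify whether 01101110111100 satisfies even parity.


Number of 1s: 9

No, parity error (9 ones)


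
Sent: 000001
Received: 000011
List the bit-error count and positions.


XOR: 000010

1 error(s) at position(s): 4


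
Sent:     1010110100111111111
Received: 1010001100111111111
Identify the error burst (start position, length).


XOR: 0000111000000000000

Burst at position 4, length 3


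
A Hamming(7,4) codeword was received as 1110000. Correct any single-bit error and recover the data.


Syndrome = 0: no error detected

Data: 1000 (no errors)


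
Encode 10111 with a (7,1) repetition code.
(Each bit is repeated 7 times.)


Each bit -> 7 copies

11111110000000111111111111111111111


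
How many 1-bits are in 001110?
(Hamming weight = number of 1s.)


Counting 1s in 001110

3


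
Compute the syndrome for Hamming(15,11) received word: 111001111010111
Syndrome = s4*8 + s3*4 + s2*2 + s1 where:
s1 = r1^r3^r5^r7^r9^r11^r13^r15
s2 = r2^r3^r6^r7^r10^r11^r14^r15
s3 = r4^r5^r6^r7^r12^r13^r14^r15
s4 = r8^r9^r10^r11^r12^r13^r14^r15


s1=1, s2=1, s3=1, s4=0

Syndrome = 7 (error at position 7)


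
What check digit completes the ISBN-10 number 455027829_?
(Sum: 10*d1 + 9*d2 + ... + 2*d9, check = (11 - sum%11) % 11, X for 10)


Weighted sum: 228
228 mod 11 = 8

Check digit: 3


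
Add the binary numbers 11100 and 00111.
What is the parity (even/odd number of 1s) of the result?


11100 = 28
00111 = 7
Sum = 35 = 100011
1s count = 3

odd parity (3 ones in 100011)


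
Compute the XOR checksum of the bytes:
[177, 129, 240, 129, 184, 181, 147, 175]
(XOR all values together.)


XOR chain: 177 ^ 129 ^ 240 ^ 129 ^ 184 ^ 181 ^ 147 ^ 175 = 112

112


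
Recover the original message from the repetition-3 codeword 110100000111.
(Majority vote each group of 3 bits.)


Groups: 110, 100, 000, 111
Majority votes: 1001

1001


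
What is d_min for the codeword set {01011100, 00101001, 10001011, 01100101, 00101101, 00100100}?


Comparing all pairs, minimum distance: 1
Can detect 0 errors, correct 0 errors

1


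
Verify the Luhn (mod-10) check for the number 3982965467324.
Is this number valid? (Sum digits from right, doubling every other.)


Luhn sum = 71
71 mod 10 = 1

Invalid (Luhn sum mod 10 = 1)


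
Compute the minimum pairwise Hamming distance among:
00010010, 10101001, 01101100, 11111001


Comparing all pairs, minimum distance: 2
Can detect 1 errors, correct 0 errors

2


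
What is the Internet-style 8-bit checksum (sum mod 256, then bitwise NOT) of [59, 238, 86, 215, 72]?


Sum = 670 mod 256 = 158
Complement = 97

97


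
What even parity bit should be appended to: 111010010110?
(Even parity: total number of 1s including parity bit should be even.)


Number of 1s in data: 7
Parity bit: 1

1


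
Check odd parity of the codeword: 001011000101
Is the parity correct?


Number of 1s: 5

Yes, parity is correct (5 ones)


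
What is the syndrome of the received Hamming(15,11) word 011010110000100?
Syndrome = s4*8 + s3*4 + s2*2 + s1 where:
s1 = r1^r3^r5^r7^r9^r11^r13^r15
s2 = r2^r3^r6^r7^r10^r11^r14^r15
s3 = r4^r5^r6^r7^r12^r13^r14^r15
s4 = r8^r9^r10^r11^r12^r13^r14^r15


s1=0, s2=1, s3=1, s4=0

Syndrome = 6 (error at position 6)


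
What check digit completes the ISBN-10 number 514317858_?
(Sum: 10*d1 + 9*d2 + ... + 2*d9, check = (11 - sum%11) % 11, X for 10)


Weighted sum: 216
216 mod 11 = 7

Check digit: 4


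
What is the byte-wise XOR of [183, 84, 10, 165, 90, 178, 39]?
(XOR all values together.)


XOR chain: 183 ^ 84 ^ 10 ^ 165 ^ 90 ^ 178 ^ 39 = 131

131


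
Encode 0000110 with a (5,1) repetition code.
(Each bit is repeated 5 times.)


Each bit -> 5 copies

00000000000000000000111111111100000


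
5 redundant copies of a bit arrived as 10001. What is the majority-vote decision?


Ones: 2 out of 5
Threshold: 3

0 (2/5 voted 1)


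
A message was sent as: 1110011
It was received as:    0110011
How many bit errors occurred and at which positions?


XOR: 1000000

1 error(s) at position(s): 0


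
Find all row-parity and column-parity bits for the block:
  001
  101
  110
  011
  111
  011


Row parities: 100010
Column parities: 101

Row P: 100010, Col P: 101, Corner: 0


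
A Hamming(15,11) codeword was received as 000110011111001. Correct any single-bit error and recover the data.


Syndrome = 2: error at position 2

Data: 01001111001 (corrected bit 2)


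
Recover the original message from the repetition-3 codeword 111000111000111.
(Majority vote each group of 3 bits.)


Groups: 111, 000, 111, 000, 111
Majority votes: 10101

10101


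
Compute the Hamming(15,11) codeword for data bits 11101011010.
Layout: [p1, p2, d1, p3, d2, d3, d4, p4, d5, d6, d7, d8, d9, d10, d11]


Parity bits: p1=0, p2=0, p3=0, p4=0

001011001011010


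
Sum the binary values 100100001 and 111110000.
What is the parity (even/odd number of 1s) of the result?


100100001 = 289
111110000 = 496
Sum = 785 = 1100010001
1s count = 4

even parity (4 ones in 1100010001)


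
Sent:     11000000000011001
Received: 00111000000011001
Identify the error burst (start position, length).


XOR: 11111000000000000

Burst at position 0, length 5


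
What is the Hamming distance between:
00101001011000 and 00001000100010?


XOR: 00100001111010
Count of 1s: 6

6


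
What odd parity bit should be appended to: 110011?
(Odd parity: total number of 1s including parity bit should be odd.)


Number of 1s in data: 4
Parity bit: 1

1


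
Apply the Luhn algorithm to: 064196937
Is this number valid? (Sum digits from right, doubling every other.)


Luhn sum = 43
43 mod 10 = 3

Invalid (Luhn sum mod 10 = 3)


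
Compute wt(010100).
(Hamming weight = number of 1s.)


Counting 1s in 010100

2


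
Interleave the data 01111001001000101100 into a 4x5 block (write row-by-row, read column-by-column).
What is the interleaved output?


Matrix:
  01111
  00100
  10001
  01100
Read columns: 00101001110110001010

00101001110110001010


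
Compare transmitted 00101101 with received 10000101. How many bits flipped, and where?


XOR: 10101000

3 error(s) at position(s): 0, 2, 4


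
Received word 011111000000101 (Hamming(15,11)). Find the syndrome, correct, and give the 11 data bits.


Syndrome = 4: error at position 4

Data: 11100000101 (corrected bit 4)


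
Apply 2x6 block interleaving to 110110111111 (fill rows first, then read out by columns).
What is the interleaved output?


Matrix:
  110110
  111111
Read columns: 111101111101

111101111101


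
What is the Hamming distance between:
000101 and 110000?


XOR: 110101
Count of 1s: 4

4


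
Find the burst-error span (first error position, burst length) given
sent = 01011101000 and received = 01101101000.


XOR: 00110000000

Burst at position 2, length 2


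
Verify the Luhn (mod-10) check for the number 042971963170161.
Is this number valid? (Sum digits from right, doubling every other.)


Luhn sum = 57
57 mod 10 = 7

Invalid (Luhn sum mod 10 = 7)


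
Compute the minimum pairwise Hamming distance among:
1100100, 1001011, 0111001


Comparing all pairs, minimum distance: 4
Can detect 3 errors, correct 1 errors

4


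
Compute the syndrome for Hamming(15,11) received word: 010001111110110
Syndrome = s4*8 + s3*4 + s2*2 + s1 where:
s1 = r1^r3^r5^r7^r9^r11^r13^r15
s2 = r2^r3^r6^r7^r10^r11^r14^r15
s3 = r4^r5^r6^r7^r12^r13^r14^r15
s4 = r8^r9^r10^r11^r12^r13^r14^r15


s1=0, s2=0, s3=0, s4=0

Syndrome = 0 (no error)


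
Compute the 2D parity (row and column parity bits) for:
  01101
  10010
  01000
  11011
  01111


Row parities: 10100
Column parities: 00011

Row P: 10100, Col P: 00011, Corner: 0


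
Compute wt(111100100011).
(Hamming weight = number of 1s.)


Counting 1s in 111100100011

7


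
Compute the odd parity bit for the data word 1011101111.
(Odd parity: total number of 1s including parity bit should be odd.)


Number of 1s in data: 8
Parity bit: 1

1


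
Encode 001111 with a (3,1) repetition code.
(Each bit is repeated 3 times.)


Each bit -> 3 copies

000000111111111111


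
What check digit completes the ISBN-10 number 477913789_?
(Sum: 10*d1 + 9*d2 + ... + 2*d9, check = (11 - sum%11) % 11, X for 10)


Weighted sum: 313
313 mod 11 = 5

Check digit: 6


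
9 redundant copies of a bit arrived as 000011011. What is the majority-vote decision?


Ones: 4 out of 9
Threshold: 5

0 (4/9 voted 1)


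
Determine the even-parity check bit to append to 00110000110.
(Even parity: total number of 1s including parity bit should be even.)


Number of 1s in data: 4
Parity bit: 0

0


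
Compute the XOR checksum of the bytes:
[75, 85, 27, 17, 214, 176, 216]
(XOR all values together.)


XOR chain: 75 ^ 85 ^ 27 ^ 17 ^ 214 ^ 176 ^ 216 = 170

170


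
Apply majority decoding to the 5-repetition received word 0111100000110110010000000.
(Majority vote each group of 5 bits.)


Groups: 01111, 00000, 11011, 00100, 00000
Majority votes: 10100

10100


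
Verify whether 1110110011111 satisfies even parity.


Number of 1s: 10

Yes, parity is correct (10 ones)


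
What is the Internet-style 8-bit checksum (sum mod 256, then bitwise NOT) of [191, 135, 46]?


Sum = 372 mod 256 = 116
Complement = 139

139


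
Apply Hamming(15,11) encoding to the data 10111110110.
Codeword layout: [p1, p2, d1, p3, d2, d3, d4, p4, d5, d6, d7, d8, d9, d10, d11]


Parity bits: p1=1, p2=0, p3=0, p4=1

101001111110110


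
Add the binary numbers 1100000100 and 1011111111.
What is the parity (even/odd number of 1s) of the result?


1100000100 = 772
1011111111 = 767
Sum = 1539 = 11000000011
1s count = 4

even parity (4 ones in 11000000011)


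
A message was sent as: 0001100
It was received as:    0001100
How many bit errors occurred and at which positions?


XOR: 0000000

0 errors (received matches sent)


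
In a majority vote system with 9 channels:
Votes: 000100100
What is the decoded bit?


Ones: 2 out of 9
Threshold: 5

0 (2/9 voted 1)


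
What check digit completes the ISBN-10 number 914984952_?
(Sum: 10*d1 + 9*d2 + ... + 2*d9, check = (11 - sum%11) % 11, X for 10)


Weighted sum: 317
317 mod 11 = 9

Check digit: 2


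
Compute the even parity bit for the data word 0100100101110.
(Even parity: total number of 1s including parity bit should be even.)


Number of 1s in data: 6
Parity bit: 0

0


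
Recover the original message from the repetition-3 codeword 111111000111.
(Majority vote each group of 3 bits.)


Groups: 111, 111, 000, 111
Majority votes: 1101

1101


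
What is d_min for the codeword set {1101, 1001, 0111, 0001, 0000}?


Comparing all pairs, minimum distance: 1
Can detect 0 errors, correct 0 errors

1


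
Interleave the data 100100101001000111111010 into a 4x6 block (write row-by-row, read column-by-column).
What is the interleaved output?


Matrix:
  100100
  101001
  000111
  111010
Read columns: 110100010101101000110110

110100010101101000110110


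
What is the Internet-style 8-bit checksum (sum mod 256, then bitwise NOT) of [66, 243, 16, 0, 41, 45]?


Sum = 411 mod 256 = 155
Complement = 100

100


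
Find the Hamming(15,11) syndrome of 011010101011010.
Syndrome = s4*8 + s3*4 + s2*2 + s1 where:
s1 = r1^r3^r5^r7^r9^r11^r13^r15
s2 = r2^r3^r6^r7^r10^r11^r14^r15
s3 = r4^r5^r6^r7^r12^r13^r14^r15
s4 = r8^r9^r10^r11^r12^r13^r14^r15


s1=1, s2=1, s3=0, s4=0

Syndrome = 3 (error at position 3)


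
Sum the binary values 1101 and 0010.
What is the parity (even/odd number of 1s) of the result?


1101 = 13
0010 = 2
Sum = 15 = 1111
1s count = 4

even parity (4 ones in 1111)


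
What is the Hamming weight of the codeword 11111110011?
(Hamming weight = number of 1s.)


Counting 1s in 11111110011

9


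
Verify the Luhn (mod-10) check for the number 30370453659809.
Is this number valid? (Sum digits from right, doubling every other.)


Luhn sum = 61
61 mod 10 = 1

Invalid (Luhn sum mod 10 = 1)


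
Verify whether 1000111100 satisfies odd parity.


Number of 1s: 5

Yes, parity is correct (5 ones)


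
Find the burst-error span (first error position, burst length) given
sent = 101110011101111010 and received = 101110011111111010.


XOR: 000000000010000000

Burst at position 10, length 1


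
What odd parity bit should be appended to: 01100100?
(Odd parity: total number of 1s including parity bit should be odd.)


Number of 1s in data: 3
Parity bit: 0

0


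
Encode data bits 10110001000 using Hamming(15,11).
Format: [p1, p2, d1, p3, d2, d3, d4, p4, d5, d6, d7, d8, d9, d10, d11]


Parity bits: p1=0, p2=1, p3=1, p4=1

011101110001000


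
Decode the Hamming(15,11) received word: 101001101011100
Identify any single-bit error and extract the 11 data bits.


Syndrome = 0: no error detected

Data: 10111011100 (no errors)


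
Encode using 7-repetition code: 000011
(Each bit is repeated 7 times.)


Each bit -> 7 copies

000000000000000000000000000011111111111111


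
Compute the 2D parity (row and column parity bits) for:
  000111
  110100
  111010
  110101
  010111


Row parities: 11000
Column parities: 101011

Row P: 11000, Col P: 101011, Corner: 0


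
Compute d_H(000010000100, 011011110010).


XOR: 011001110110
Count of 1s: 7

7


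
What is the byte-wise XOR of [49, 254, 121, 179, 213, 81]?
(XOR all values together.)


XOR chain: 49 ^ 254 ^ 121 ^ 179 ^ 213 ^ 81 = 129

129


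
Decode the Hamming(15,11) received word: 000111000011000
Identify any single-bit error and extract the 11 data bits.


Syndrome = 0: no error detected

Data: 01100011000 (no errors)


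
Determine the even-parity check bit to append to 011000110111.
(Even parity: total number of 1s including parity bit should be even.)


Number of 1s in data: 7
Parity bit: 1

1


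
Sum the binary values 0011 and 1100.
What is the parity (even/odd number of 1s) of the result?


0011 = 3
1100 = 12
Sum = 15 = 1111
1s count = 4

even parity (4 ones in 1111)


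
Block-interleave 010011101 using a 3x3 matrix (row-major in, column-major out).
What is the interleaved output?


Matrix:
  010
  011
  101
Read columns: 001110011

001110011


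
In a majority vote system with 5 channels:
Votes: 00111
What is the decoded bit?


Ones: 3 out of 5
Threshold: 3

1 (3/5 voted 1)


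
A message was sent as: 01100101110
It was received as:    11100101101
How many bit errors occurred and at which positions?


XOR: 10000000011

3 error(s) at position(s): 0, 9, 10


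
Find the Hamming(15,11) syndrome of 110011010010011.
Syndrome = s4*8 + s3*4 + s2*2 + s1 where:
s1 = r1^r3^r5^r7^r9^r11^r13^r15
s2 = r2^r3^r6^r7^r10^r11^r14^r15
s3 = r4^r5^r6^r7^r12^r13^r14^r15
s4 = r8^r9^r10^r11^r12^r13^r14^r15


s1=0, s2=1, s3=0, s4=0

Syndrome = 2 (error at position 2)


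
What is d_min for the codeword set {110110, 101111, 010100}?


Comparing all pairs, minimum distance: 2
Can detect 1 errors, correct 0 errors

2


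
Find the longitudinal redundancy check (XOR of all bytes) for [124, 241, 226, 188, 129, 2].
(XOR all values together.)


XOR chain: 124 ^ 241 ^ 226 ^ 188 ^ 129 ^ 2 = 80

80


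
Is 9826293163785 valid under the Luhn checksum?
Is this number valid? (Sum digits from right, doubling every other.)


Luhn sum = 68
68 mod 10 = 8

Invalid (Luhn sum mod 10 = 8)


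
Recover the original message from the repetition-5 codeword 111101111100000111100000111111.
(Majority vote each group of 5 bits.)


Groups: 11110, 11111, 00000, 11110, 00001, 11111
Majority votes: 110101

110101


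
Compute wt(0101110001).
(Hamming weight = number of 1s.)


Counting 1s in 0101110001

5


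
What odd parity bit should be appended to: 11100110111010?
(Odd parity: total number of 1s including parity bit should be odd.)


Number of 1s in data: 9
Parity bit: 0

0


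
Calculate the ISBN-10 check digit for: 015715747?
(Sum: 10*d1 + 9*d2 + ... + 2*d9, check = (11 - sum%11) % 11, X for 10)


Weighted sum: 183
183 mod 11 = 7

Check digit: 4


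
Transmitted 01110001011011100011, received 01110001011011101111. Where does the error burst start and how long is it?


XOR: 00000000000000001100

Burst at position 16, length 2


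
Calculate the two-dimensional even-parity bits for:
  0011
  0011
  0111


Row parities: 001
Column parities: 0111

Row P: 001, Col P: 0111, Corner: 1


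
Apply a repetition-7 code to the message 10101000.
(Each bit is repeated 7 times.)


Each bit -> 7 copies

11111110000000111111100000001111111000000000000000000000


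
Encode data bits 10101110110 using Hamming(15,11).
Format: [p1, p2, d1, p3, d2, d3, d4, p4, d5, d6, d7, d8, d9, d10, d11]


Parity bits: p1=0, p2=1, p3=1, p4=1

011101011110110


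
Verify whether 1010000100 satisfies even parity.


Number of 1s: 3

No, parity error (3 ones)


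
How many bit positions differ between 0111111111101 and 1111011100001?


XOR: 1000100011100
Count of 1s: 5

5


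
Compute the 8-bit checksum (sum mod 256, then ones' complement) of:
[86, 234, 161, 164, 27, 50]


Sum = 722 mod 256 = 210
Complement = 45

45


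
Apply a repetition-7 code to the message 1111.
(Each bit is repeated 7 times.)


Each bit -> 7 copies

1111111111111111111111111111


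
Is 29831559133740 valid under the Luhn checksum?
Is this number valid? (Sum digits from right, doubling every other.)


Luhn sum = 66
66 mod 10 = 6

Invalid (Luhn sum mod 10 = 6)


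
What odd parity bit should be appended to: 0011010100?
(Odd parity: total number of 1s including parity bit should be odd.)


Number of 1s in data: 4
Parity bit: 1

1


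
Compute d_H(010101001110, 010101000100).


XOR: 000000001010
Count of 1s: 2

2


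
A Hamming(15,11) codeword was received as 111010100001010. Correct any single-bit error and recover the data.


Syndrome = 0: no error detected

Data: 11010001010 (no errors)


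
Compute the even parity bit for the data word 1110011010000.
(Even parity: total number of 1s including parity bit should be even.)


Number of 1s in data: 6
Parity bit: 0

0


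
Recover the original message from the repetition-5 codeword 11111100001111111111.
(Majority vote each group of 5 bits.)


Groups: 11111, 10000, 11111, 11111
Majority votes: 1011

1011


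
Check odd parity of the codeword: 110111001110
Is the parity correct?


Number of 1s: 8

No, parity error (8 ones)


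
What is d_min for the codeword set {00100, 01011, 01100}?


Comparing all pairs, minimum distance: 1
Can detect 0 errors, correct 0 errors

1


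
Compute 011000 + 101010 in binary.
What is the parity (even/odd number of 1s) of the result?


011000 = 24
101010 = 42
Sum = 66 = 1000010
1s count = 2

even parity (2 ones in 1000010)


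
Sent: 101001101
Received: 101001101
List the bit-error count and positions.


XOR: 000000000

0 errors (received matches sent)


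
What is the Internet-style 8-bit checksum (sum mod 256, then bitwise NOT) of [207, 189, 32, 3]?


Sum = 431 mod 256 = 175
Complement = 80

80


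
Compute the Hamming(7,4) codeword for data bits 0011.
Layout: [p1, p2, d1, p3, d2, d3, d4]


Parity bits: p1=1, p2=0, p3=0

1000011


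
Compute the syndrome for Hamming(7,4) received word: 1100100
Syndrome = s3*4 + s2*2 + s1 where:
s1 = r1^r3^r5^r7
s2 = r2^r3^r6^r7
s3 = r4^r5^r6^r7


s1=0, s2=1, s3=1

Syndrome = 6 (error at position 6)


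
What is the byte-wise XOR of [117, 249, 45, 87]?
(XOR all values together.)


XOR chain: 117 ^ 249 ^ 45 ^ 87 = 246

246


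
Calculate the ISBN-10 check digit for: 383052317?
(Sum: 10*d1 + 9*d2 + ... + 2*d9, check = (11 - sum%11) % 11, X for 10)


Weighted sum: 195
195 mod 11 = 8

Check digit: 3


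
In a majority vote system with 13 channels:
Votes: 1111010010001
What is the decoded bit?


Ones: 7 out of 13
Threshold: 7

1 (7/13 voted 1)


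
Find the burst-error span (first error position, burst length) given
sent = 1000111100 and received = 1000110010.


XOR: 0000001110

Burst at position 6, length 3


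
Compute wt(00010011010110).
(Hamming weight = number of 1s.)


Counting 1s in 00010011010110

6


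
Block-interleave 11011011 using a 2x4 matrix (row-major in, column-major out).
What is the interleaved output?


Matrix:
  1101
  1011
Read columns: 11100111

11100111


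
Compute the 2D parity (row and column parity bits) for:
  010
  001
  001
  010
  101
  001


Row parities: 111101
Column parities: 100

Row P: 111101, Col P: 100, Corner: 1


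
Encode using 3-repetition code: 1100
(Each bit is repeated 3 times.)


Each bit -> 3 copies

111111000000


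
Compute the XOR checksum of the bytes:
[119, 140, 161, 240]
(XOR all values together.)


XOR chain: 119 ^ 140 ^ 161 ^ 240 = 170

170


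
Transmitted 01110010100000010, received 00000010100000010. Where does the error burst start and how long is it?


XOR: 01110000000000000

Burst at position 1, length 3


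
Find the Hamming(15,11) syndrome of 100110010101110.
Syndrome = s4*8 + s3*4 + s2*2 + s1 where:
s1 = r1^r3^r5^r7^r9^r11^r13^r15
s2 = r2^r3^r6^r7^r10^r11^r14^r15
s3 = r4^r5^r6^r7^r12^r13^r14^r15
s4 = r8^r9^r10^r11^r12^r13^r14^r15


s1=1, s2=0, s3=1, s4=1

Syndrome = 13 (error at position 13)


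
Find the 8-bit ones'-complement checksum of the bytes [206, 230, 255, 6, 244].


Sum = 941 mod 256 = 173
Complement = 82

82


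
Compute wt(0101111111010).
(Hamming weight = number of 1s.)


Counting 1s in 0101111111010

9


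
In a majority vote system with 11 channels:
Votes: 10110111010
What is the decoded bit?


Ones: 7 out of 11
Threshold: 6

1 (7/11 voted 1)


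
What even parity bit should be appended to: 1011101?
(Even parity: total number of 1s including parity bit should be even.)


Number of 1s in data: 5
Parity bit: 1

1


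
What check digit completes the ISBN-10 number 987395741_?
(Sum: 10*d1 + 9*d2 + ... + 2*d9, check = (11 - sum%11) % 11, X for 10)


Weighted sum: 360
360 mod 11 = 8

Check digit: 3


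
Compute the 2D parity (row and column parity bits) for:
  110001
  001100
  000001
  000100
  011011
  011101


Row parities: 101100
Column parities: 111110

Row P: 101100, Col P: 111110, Corner: 1


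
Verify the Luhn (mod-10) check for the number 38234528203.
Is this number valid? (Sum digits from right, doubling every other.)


Luhn sum = 37
37 mod 10 = 7

Invalid (Luhn sum mod 10 = 7)


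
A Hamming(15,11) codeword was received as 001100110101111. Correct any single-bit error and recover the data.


Syndrome = 2: error at position 2

Data: 10010101111 (corrected bit 2)


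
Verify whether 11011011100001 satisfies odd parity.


Number of 1s: 8

No, parity error (8 ones)


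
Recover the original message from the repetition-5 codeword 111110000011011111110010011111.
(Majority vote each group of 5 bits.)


Groups: 11111, 00000, 11011, 11111, 00100, 11111
Majority votes: 101101

101101


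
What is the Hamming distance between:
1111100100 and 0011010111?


XOR: 1100110011
Count of 1s: 6

6


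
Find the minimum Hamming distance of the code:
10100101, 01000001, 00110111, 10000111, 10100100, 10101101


Comparing all pairs, minimum distance: 1
Can detect 0 errors, correct 0 errors

1


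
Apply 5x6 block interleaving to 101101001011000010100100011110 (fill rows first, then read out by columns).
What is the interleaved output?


Matrix:
  101101
  001011
  000010
  100100
  011110
Read columns: 100100000111001100110110111000

100100000111001100110110111000


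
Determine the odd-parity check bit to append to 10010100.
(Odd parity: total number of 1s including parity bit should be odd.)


Number of 1s in data: 3
Parity bit: 0

0


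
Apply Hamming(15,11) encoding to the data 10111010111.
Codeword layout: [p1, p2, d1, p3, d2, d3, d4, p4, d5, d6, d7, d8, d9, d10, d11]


Parity bits: p1=0, p2=0, p3=1, p4=1

001101111010111


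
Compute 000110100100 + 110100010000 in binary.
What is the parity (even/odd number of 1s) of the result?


000110100100 = 420
110100010000 = 3344
Sum = 3764 = 111010110100
1s count = 7

odd parity (7 ones in 111010110100)


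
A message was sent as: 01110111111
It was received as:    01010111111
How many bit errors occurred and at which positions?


XOR: 00100000000

1 error(s) at position(s): 2


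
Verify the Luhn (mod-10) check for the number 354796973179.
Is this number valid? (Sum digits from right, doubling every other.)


Luhn sum = 78
78 mod 10 = 8

Invalid (Luhn sum mod 10 = 8)


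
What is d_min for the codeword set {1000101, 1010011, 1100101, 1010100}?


Comparing all pairs, minimum distance: 1
Can detect 0 errors, correct 0 errors

1


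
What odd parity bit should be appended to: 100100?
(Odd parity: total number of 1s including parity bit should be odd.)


Number of 1s in data: 2
Parity bit: 1

1


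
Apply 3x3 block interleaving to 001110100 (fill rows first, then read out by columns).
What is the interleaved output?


Matrix:
  001
  110
  100
Read columns: 011010100

011010100


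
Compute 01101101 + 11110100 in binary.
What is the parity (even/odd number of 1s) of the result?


01101101 = 109
11110100 = 244
Sum = 353 = 101100001
1s count = 4

even parity (4 ones in 101100001)


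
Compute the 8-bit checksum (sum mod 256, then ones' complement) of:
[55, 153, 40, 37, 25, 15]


Sum = 325 mod 256 = 69
Complement = 186

186


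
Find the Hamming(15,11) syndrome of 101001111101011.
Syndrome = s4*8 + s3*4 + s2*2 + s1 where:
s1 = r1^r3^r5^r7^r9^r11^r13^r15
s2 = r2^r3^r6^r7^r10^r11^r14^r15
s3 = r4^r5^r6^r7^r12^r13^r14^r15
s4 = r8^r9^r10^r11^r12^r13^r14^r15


s1=1, s2=0, s3=1, s4=0

Syndrome = 5 (error at position 5)


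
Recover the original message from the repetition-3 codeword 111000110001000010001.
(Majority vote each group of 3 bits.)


Groups: 111, 000, 110, 001, 000, 010, 001
Majority votes: 1010000

1010000


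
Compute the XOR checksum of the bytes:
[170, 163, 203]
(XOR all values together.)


XOR chain: 170 ^ 163 ^ 203 = 194

194


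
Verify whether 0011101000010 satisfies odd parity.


Number of 1s: 5

Yes, parity is correct (5 ones)


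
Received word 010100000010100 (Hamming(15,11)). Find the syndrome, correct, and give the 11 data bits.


Syndrome = 0: no error detected

Data: 00000010100 (no errors)


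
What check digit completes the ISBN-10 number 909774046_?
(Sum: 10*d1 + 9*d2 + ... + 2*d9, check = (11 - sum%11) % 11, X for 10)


Weighted sum: 297
297 mod 11 = 0

Check digit: 0


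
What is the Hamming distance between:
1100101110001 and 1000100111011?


XOR: 0100001001010
Count of 1s: 4

4


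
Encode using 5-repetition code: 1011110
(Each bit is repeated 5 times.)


Each bit -> 5 copies

11111000001111111111111111111100000


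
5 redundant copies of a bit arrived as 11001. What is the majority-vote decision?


Ones: 3 out of 5
Threshold: 3

1 (3/5 voted 1)


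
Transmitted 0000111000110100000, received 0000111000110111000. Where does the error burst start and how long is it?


XOR: 0000000000000011000

Burst at position 14, length 2


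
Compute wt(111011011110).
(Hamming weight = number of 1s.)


Counting 1s in 111011011110

9


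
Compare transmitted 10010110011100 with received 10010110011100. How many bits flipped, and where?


XOR: 00000000000000

0 errors (received matches sent)


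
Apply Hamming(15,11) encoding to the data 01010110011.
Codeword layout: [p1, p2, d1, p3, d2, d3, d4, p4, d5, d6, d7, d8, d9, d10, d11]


Parity bits: p1=0, p2=1, p3=0, p4=0

010010100110011


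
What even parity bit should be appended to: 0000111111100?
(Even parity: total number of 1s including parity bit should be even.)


Number of 1s in data: 7
Parity bit: 1

1


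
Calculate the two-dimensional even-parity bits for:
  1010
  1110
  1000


Row parities: 011
Column parities: 1100

Row P: 011, Col P: 1100, Corner: 0


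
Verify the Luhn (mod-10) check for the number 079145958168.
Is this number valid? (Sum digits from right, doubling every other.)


Luhn sum = 63
63 mod 10 = 3

Invalid (Luhn sum mod 10 = 3)


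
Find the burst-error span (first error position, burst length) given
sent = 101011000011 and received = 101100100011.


XOR: 000111100000

Burst at position 3, length 4


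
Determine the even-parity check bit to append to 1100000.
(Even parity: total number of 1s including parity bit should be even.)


Number of 1s in data: 2
Parity bit: 0

0


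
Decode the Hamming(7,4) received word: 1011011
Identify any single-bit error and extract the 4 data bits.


Syndrome = 7: error at position 7

Data: 1010 (corrected bit 7)


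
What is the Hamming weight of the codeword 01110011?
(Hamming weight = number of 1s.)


Counting 1s in 01110011

5


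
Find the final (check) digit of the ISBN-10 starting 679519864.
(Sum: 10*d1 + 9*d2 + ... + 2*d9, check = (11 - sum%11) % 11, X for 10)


Weighted sum: 339
339 mod 11 = 9

Check digit: 2


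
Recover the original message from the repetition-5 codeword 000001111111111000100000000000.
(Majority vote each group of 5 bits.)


Groups: 00000, 11111, 11111, 00010, 00000, 00000
Majority votes: 011000

011000


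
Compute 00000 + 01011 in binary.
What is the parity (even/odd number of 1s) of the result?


00000 = 0
01011 = 11
Sum = 11 = 1011
1s count = 3

odd parity (3 ones in 1011)


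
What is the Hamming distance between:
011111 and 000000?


XOR: 011111
Count of 1s: 5

5


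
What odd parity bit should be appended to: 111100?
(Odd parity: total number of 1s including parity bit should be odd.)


Number of 1s in data: 4
Parity bit: 1

1


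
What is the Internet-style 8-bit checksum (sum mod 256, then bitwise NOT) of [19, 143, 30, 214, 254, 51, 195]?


Sum = 906 mod 256 = 138
Complement = 117

117


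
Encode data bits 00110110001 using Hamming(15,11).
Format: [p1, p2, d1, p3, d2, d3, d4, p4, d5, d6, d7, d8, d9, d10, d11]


Parity bits: p1=1, p2=1, p3=1, p4=1

110101110110001


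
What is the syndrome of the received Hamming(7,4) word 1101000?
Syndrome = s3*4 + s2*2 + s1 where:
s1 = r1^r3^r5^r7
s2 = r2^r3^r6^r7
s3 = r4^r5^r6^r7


s1=1, s2=1, s3=1

Syndrome = 7 (error at position 7)


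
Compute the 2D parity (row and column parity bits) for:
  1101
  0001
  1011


Row parities: 111
Column parities: 0111

Row P: 111, Col P: 0111, Corner: 1


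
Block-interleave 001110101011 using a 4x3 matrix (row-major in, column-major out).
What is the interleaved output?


Matrix:
  001
  110
  101
  011
Read columns: 011001011011

011001011011


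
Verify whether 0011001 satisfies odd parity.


Number of 1s: 3

Yes, parity is correct (3 ones)


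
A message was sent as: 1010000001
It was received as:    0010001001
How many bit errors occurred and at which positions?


XOR: 1000001000

2 error(s) at position(s): 0, 6


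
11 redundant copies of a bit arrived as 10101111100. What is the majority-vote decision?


Ones: 7 out of 11
Threshold: 6

1 (7/11 voted 1)


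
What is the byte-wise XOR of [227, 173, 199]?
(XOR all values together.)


XOR chain: 227 ^ 173 ^ 199 = 137

137


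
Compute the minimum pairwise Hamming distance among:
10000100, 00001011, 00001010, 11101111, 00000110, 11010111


Comparing all pairs, minimum distance: 1
Can detect 0 errors, correct 0 errors

1


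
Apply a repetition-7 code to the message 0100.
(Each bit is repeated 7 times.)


Each bit -> 7 copies

0000000111111100000000000000


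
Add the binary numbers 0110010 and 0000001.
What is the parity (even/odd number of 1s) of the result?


0110010 = 50
0000001 = 1
Sum = 51 = 110011
1s count = 4

even parity (4 ones in 110011)


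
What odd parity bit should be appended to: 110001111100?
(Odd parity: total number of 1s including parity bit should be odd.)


Number of 1s in data: 7
Parity bit: 0

0


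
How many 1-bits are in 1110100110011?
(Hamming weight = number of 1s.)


Counting 1s in 1110100110011

8


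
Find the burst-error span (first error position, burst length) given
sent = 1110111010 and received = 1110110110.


XOR: 0000001100

Burst at position 6, length 2


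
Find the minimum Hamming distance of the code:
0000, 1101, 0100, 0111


Comparing all pairs, minimum distance: 1
Can detect 0 errors, correct 0 errors

1


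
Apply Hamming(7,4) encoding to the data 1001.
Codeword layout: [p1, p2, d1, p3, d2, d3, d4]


Parity bits: p1=0, p2=0, p3=1

0011001


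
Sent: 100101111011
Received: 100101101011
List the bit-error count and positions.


XOR: 000000010000

1 error(s) at position(s): 7


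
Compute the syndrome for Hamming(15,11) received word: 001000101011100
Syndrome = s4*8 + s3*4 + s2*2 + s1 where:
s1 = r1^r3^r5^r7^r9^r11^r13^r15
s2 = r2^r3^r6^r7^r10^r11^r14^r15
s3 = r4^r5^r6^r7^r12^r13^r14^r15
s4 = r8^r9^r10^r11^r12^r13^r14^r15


s1=1, s2=1, s3=1, s4=0

Syndrome = 7 (error at position 7)


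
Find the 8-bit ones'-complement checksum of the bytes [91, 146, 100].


Sum = 337 mod 256 = 81
Complement = 174

174


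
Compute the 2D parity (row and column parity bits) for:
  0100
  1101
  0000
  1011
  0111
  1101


Row parities: 110111
Column parities: 1000

Row P: 110111, Col P: 1000, Corner: 1


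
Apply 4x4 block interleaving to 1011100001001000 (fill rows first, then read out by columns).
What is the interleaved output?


Matrix:
  1011
  1000
  0100
  1000
Read columns: 1101001010001000

1101001010001000
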